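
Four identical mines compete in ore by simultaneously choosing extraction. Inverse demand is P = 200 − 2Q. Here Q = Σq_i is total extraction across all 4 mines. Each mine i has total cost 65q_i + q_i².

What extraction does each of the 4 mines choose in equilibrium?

A representative mine's profit is π_i = q_i(200 − 2Q) − 65q_i − q_i², with Q = q_i + Σ_{j≠i} q_j.
First-order condition: 135 − 6q_i − 2Σ_{j≠i} q_j = 0.
With identical mines, set every q_j = q: then 135 − 6q − 6q = 0, i.e. q = 135/12 = 11.25.

11.25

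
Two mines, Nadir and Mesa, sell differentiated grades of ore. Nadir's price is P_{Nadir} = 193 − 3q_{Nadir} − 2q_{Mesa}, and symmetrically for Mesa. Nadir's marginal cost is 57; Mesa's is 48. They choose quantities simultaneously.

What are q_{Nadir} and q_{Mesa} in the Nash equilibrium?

16.4375, 18.6875

Mine Nadir's profit: π = q_{Nadir}(193 − 3q_{Nadir} − 2q_{Mesa}) − 57q_{Nadir}.
∂π/∂q_{Nadir} = 136 − 6q_{Nadir} − 2q_{Mesa} = 0 ⇒ q_{Nadir} = 68/3 − (1/3)q_{Mesa}.
Similarly q_{Mesa} = 145/6 − (1/3)q_{Nadir}.
Solving the two reaction functions simultaneously: (1 − (−1/3)(−1/3))q_{Nadir} = 68/3 − (1/3)·(145/6), so (8/9)q_{Nadir} = 263/18 and q_{Nadir} = 16.4375.
Then q_{Mesa} = 145/6 − (1/3)·16.4375 = 18.6875.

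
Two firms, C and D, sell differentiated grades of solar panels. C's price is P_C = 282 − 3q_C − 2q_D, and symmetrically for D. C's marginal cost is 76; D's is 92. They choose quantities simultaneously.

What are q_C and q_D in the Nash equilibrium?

26.75, 22.75

Firm C's profit: π = q_C(282 − 3q_C − 2q_D) − 76q_C.
∂π/∂q_C = 206 − 6q_C − 2q_D = 0 ⇒ q_C = 103/3 − (1/3)q_D.
Similarly q_D = 95/3 − (1/3)q_C.
Substituting the second reaction function into the first: q_C = 103/3 − (1/3)(95/3 − (1/3)q_C), which gives (8/9)q_C = 214/9 ⇒ q_C = 26.75.
Then q_D = 95/3 − (1/3)·26.75 = 22.75.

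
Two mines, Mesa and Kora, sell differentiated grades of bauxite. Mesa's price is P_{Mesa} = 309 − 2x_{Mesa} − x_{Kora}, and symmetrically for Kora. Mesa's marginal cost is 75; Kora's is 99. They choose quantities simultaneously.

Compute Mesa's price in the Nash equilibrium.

Mine Mesa's profit: π = x_{Mesa}(309 − 2x_{Mesa} − x_{Kora}) − 75x_{Mesa}.
∂π/∂x_{Mesa} = 234 − 4x_{Mesa} − x_{Kora} = 0 ⇒ x_{Mesa} = 58.5 − 0.25x_{Kora}.
Similarly x_{Kora} = 52.5 − 0.25x_{Mesa}.
Plugging x_{Kora} into Mesa's best response: x_{Mesa} = 58.5 − 0.25(52.5 − 0.25x_{Mesa}) ⇒ 0.9375x_{Mesa} = 45.375, so x_{Mesa} = 48.4.
Then x_{Kora} = 52.5 − 0.25·48.4 = 40.4.
P_{Mesa} = 309 − 2·48.4 − 40.4 = 171.8.

171.8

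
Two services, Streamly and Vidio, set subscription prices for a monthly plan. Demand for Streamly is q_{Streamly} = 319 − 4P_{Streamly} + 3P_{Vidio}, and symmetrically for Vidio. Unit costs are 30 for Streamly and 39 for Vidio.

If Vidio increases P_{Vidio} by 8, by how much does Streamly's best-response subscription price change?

Streamly's profit: π = (P_{Streamly} − 30)(319 − 4P_{Streamly} + 3P_{Vidio}).
∂π/∂P_{Streamly} = 439 − 8P_{Streamly} + 3P_{Vidio} = 0 ⇒ P_{Streamly} = 54.875 + 0.375P_{Vidio}.
The reaction-function slope is 0.375, so an 8-unit rise in P_{Vidio} moves P_{Streamly} by 0.375 × 8 = 3. Streamly's best response rises — the actions are strategic complements.

3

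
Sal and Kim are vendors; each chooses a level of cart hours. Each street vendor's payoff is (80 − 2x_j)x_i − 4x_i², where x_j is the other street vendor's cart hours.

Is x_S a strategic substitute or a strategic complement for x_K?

strategic substitutes

Sal's payoff is (80 − 2x_K)x_S − 4x_S².
∂π/∂x_S = 80 − 2x_K − 8x_S = 0, so x_S = 10 − 0.25x_K.
The best-response slope dx_S/dx_K = −0.25 < 0: the reaction function is downward-sloping, so the choices are strategic substitutes.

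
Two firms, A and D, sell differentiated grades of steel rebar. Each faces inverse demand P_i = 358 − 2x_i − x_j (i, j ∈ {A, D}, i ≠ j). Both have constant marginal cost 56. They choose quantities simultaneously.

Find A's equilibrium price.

176.8

Firm A's profit: π = x_A(358 − 2x_A − x_D) − 56x_A.
∂π/∂x_A = 302 − 4x_A − x_D = 0 ⇒ x_A = 75.5 − 0.25x_D.
Setting x_A = x_D in the reaction function: x_A = 75.5 − 0.25x_A, so x_A = 75.5 / 1.25 = 60.4.
P_A = 358 − 2·60.4 − 60.4 = 176.8.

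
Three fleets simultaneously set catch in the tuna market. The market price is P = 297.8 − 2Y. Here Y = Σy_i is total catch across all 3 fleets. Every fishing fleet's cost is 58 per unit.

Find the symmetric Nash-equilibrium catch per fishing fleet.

A representative fishing fleet's profit is π_i = y_i(297.8 − 2Y) − 58y_i, with Y = y_i + Σ_{j≠i} y_j.
First-order condition: 239.8 − 4y_i − 2Σ_{j≠i} y_j = 0.
In a symmetric equilibrium every fishing fleet chooses the same y, so Σ_{j≠i} y_j = 2y. The condition becomes 239.8 − 8y = 0, giving y = 239.8/8 = 29.975.

29.975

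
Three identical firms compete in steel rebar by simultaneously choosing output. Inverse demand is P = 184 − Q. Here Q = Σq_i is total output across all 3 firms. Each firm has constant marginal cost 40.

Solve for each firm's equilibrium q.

36

A representative firm's profit is π_i = q_i(184 − Q) − 40q_i, with Q = q_i + Σ_{j≠i} q_j.
First-order condition: 144 − 2q_i − Σ_{j≠i} q_j = 0.
In a symmetric equilibrium every firm chooses the same q, so Σ_{j≠i} q_j = 2q. The condition becomes 144 − 4q = 0, giving q = 144/4 = 36.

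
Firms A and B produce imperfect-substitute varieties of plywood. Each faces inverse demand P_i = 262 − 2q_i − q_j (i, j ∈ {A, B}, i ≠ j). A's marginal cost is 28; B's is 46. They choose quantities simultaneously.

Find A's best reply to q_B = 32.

50.5

Firm A's profit: π = q_A(262 − 2q_A − q_B) − 28q_A.
∂π/∂q_A = 234 − 4q_A − q_B = 0 ⇒ q_A = 58.5 − 0.25q_B.
At q_B = 32: q_A = 58.5 − 0.25·32 = 50.5.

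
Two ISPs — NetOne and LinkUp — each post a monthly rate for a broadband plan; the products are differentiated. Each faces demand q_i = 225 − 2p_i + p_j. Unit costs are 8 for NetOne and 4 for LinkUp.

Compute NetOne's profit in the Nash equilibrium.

NetOne's profit: π = (p_{NetOne} − 8)(225 − 2p_{NetOne} + p_{LinkUp}).
∂π/∂p_{NetOne} = 241 − 4p_{NetOne} + p_{LinkUp} = 0 ⇒ p_{NetOne} = 60.25 + 0.25p_{LinkUp}.
Similarly p_{LinkUp} = 58.25 + 0.25p_{NetOne}.
Plugging p_{LinkUp} into NetOne's best response: p_{NetOne} = 60.25 + 0.25(58.25 + 0.25p_{NetOne}) ⇒ 0.9375p_{NetOne} = 74.8125, so p_{NetOne} = 79.8.
Then p_{LinkUp} = 58.25 + 0.25·79.8 = 78.2.
q_{NetOne} = 225 − 2·79.8 + 78.2 = 143.6.
Profit = (79.8 − 8)·143.6 = 10310.48.

10310.48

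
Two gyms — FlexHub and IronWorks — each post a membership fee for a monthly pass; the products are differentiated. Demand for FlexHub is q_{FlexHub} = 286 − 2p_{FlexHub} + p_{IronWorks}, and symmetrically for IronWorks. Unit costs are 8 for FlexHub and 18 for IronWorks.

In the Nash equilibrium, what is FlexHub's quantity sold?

FlexHub's profit: π = (p_{FlexHub} − 8)(286 − 2p_{FlexHub} + p_{IronWorks}).
∂π/∂p_{FlexHub} = 302 − 4p_{FlexHub} + p_{IronWorks} = 0 ⇒ p_{FlexHub} = 75.5 + 0.25p_{IronWorks}.
Similarly p_{IronWorks} = 80.5 + 0.25p_{FlexHub}.
Solving the two reaction functions simultaneously: (1 − (0.25)(0.25))p_{FlexHub} = 75.5 + 0.25·80.5, so 0.9375p_{FlexHub} = 95.625 and p_{FlexHub} = 102.
Then p_{IronWorks} = 80.5 + 0.25·102 = 106.
q_{FlexHub} = 286 − 2·102 + 106 = 188.

188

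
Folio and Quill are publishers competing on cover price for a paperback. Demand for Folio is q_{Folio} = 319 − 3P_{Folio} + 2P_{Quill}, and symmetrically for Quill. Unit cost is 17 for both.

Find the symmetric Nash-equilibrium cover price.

92.5

Folio's profit: π = (P_{Folio} − 17)(319 − 3P_{Folio} + 2P_{Quill}).
∂π/∂P_{Folio} = 370 − 6P_{Folio} + 2P_{Quill} = 0 ⇒ P_{Folio} = 185/3 + (1/3)P_{Quill}.
The game is symmetric, so in equilibrium P_{Quill} = P_{Folio}: the reaction function gives (2/3)P_{Folio} = 185/3, hence P_{Folio} = 92.5.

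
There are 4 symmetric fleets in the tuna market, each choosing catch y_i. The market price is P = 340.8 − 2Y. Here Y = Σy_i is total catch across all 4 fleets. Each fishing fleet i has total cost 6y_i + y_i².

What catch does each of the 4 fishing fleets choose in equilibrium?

A representative fishing fleet's profit is π_i = y_i(340.8 − 2Y) − 6y_i − y_i², with Y = y_i + Σ_{j≠i} y_j.
First-order condition: 334.8 − 6y_i − 2Σ_{j≠i} y_j = 0.
In a symmetric equilibrium every fishing fleet chooses the same y, so Σ_{j≠i} y_j = 3y. The condition becomes 334.8 − 12y = 0, giving y = 334.8/12 = 27.9.

27.9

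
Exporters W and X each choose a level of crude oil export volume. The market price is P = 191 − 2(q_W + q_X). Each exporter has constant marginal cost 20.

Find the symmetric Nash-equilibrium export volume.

28.5

Exporter W's profit: π = q_W(191 − 2(q_W + q_X)) − 20q_W.
∂π/∂q_W = 171 − 4q_W − 2q_X = 0, so q_W = 42.75 − 0.5q_X.
Setting q_W = q_X in the reaction function: q_W = 42.75 − 0.5q_W, so q_W = 42.75 / 1.5 = 28.5.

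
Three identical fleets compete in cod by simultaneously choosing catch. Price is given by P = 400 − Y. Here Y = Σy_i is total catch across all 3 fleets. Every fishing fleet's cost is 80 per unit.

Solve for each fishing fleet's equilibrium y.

A representative fishing fleet's profit is π_i = y_i(400 − Y) − 80y_i, with Y = y_i + Σ_{j≠i} y_j.
First-order condition: 320 − 2y_i − Σ_{j≠i} y_j = 0.
In a symmetric equilibrium every fishing fleet chooses the same y, so Σ_{j≠i} y_j = 2y. The condition becomes 320 − 4y = 0, giving y = 320/4 = 80.

80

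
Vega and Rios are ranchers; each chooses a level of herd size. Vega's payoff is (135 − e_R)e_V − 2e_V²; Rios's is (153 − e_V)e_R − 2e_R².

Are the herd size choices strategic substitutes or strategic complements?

Expanding Vega's payoff: 135e_V − e_Re_V − 2e_V².
∂π/∂e_V = 135 − e_R − 4e_V = 0, so e_V = 33.75 − 0.25e_R.
The best-response slope de_V/de_R = −0.25 < 0: the reaction function is downward-sloping, so the choices are strategic substitutes.

strategic substitutes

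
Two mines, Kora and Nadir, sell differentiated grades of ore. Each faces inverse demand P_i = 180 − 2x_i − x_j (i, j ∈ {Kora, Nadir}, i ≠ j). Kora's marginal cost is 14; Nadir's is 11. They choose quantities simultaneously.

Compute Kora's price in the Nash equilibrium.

80

Mine Kora's profit: π = x_{Kora}(180 − 2x_{Kora} − x_{Nadir}) − 14x_{Kora}.
∂π/∂x_{Kora} = 166 − 4x_{Kora} − x_{Nadir} = 0 ⇒ x_{Kora} = 41.5 − 0.25x_{Nadir}.
Similarly x_{Nadir} = 42.25 − 0.25x_{Kora}.
Solving the two reaction functions simultaneously: (1 − (−0.25)(−0.25))x_{Kora} = 41.5 − 0.25·42.25, so 0.9375x_{Kora} = 30.9375 and x_{Kora} = 33.
Then x_{Nadir} = 42.25 − 0.25·33 = 34.
P_{Kora} = 180 − 2·33 − 34 = 80.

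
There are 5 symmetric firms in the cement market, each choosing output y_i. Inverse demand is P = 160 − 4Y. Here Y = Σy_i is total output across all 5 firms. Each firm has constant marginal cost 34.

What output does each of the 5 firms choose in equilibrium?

A representative firm's profit is π_i = y_i(160 − 4Y) − 34y_i, with Y = y_i + Σ_{j≠i} y_j.
First-order condition: 126 − 8y_i − 4Σ_{j≠i} y_j = 0.
With identical firms, set every y_j = y: then 126 − 8y − 16y = 0, i.e. y = 126/24 = 5.25.

5.25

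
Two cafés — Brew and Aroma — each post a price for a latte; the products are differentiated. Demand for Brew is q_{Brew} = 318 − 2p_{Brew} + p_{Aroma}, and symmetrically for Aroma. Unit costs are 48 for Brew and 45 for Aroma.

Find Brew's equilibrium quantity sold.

Brew's profit: π = (p_{Brew} − 48)(318 − 2p_{Brew} + p_{Aroma}).
∂π/∂p_{Brew} = 414 − 4p_{Brew} + p_{Aroma} = 0 ⇒ p_{Brew} = 103.5 + 0.25p_{Aroma}.
Similarly p_{Aroma} = 102 + 0.25p_{Brew}.
Plugging p_{Aroma} into Brew's best response: p_{Brew} = 103.5 + 0.25(102 + 0.25p_{Brew}) ⇒ 0.9375p_{Brew} = 129, so p_{Brew} = 137.6.
Then p_{Aroma} = 102 + 0.25·137.6 = 136.4.
q_{Brew} = 318 − 2·137.6 + 136.4 = 179.2.

179.2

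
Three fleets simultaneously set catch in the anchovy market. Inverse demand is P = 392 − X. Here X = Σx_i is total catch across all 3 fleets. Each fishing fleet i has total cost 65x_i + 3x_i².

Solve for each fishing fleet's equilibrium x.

A representative fishing fleet's profit is π_i = x_i(392 − X) − 65x_i − 3x_i², with X = x_i + Σ_{j≠i} x_j.
First-order condition: 327 − 8x_i − Σ_{j≠i} x_j = 0.
With identical fishing fleets, set every x_j = x: then 327 − 8x − 2x = 0, i.e. x = 327/10 = 32.7.

32.7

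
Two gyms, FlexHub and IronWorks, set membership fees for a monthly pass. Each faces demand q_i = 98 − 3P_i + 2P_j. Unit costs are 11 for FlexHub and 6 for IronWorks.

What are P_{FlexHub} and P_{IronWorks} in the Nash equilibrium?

FlexHub's profit: π = (P_{FlexHub} − 11)(98 − 3P_{FlexHub} + 2P_{IronWorks}).
∂π/∂P_{FlexHub} = 131 − 6P_{FlexHub} + 2P_{IronWorks} = 0 ⇒ P_{FlexHub} = 131/6 + (1/3)P_{IronWorks}.
Similarly P_{IronWorks} = 58/3 + (1/3)P_{FlexHub}.
Substituting the second reaction function into the first: P_{FlexHub} = 131/6 + (1/3)(58/3 + (1/3)P_{FlexHub}), which gives (8/9)P_{FlexHub} = 509/18 ⇒ P_{FlexHub} = 31.8125.
Then P_{IronWorks} = 58/3 + (1/3)·31.8125 = 29.9375.

31.8125, 29.9375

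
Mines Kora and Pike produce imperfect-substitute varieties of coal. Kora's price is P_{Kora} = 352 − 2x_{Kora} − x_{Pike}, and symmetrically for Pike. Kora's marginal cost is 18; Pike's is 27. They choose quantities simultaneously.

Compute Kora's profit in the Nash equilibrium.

9085.52

Mine Kora's profit: π = x_{Kora}(352 − 2x_{Kora} − x_{Pike}) − 18x_{Kora}.
∂π/∂x_{Kora} = 334 − 4x_{Kora} − x_{Pike} = 0 ⇒ x_{Kora} = 83.5 − 0.25x_{Pike}.
Similarly x_{Pike} = 81.25 − 0.25x_{Kora}.
Plugging x_{Pike} into Kora's best response: x_{Kora} = 83.5 − 0.25(81.25 − 0.25x_{Kora}) ⇒ 0.9375x_{Kora} = 63.1875, so x_{Kora} = 67.4.
Then x_{Pike} = 81.25 − 0.25·67.4 = 64.4.
P_{Kora} = 352 − 2·67.4 − 64.4 = 152.8.
Profit = (152.8 − 18)·67.4 = 9085.52.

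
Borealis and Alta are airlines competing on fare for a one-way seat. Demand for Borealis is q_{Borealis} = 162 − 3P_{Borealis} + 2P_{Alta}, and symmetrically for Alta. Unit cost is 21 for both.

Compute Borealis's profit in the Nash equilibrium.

3727.6875

Borealis's profit: π = (P_{Borealis} − 21)(162 − 3P_{Borealis} + 2P_{Alta}).
∂π/∂P_{Borealis} = 225 − 6P_{Borealis} + 2P_{Alta} = 0 ⇒ P_{Borealis} = 37.5 + (1/3)P_{Alta}.
By symmetry P_{Alta} = P_{Borealis}; substituting into the reaction function, (2/3)P_{Borealis} = 37.5 and P_{Borealis} = 56.25.
q_{Borealis} = 162 − 3·56.25 + 2·56.25 = 105.75.
Profit = (56.25 − 21)·105.75 = 3727.6875.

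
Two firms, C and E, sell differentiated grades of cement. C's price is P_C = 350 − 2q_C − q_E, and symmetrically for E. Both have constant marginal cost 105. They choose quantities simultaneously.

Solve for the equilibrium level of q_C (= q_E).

Firm C's profit: π = q_C(350 − 2q_C − q_E) − 105q_C.
∂π/∂q_C = 245 − 4q_C − q_E = 0 ⇒ q_C = 61.25 − 0.25q_E.
Setting q_C = q_E in the reaction function: q_C = 61.25 − 0.25q_C, so q_C = 61.25 / 1.25 = 49.

49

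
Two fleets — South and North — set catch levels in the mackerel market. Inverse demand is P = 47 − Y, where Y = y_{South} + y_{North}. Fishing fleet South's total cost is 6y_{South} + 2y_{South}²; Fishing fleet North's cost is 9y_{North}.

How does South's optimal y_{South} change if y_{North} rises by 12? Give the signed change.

-2

Fishing fleet South's profit: π = y_{South}(47 − (y_{South} + y_{North})) − 6y_{South} − 2y_{South}².
∂π/∂y_{South} = 41 − 6y_{South} − y_{North} = 0, so y_{South} = 41/6 − (1/6)y_{North}.
The reaction-function slope is −1/6, so a 12-unit rise in y_{North} moves y_{South} by −1/6 × 12 = −2. South's best response falls — the actions are strategic substitutes.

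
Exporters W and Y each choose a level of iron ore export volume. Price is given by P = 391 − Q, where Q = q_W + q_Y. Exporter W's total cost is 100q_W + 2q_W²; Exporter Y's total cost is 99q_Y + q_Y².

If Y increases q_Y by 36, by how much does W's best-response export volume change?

-6

Exporter W's profit: π = q_W(391 − (q_W + q_Y)) − 100q_W − 2q_W².
∂π/∂q_W = 291 − 6q_W − q_Y = 0, so q_W = 48.5 − (1/6)q_Y.
The reaction-function slope is −1/6, so a 36-unit rise in q_Y moves q_W by −1/6 × 36 = −6. W's best response falls — the actions are strategic substitutes.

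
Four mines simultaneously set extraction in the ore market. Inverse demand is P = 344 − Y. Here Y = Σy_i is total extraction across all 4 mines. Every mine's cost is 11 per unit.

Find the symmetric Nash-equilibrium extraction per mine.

A representative mine's profit is π_i = y_i(344 − Y) − 11y_i, with Y = y_i + Σ_{j≠i} y_j.
First-order condition: 333 − 2y_i − Σ_{j≠i} y_j = 0.
Imposing symmetry (y_j = y for all j) turns Σ_{j≠i} y_j into 3y, so 333 = 5y and y = 66.6.

66.6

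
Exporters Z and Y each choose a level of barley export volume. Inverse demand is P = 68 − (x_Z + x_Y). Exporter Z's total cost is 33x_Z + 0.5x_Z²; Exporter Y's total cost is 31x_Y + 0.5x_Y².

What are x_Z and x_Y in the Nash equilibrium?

Exporter Z's profit: π = x_Z(68 − (x_Z + x_Y)) − 33x_Z − 0.5x_Z².
∂π/∂x_Z = 35 − 3x_Z − x_Y = 0, so x_Z = 35/3 − (1/3)x_Y.
By the same steps for Y: x_Y = 37/3 − (1/3)x_Z.
Substituting the second reaction function into the first: x_Z = 35/3 − (1/3)(37/3 − (1/3)x_Z), which gives (8/9)x_Z = 68/9 ⇒ x_Z = 8.5.
Then x_Y = 37/3 − (1/3)·8.5 = 9.5.

8.5, 9.5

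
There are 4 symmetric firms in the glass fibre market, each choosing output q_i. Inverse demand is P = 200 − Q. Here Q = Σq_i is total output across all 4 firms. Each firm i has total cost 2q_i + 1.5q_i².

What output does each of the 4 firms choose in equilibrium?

A representative firm's profit is π_i = q_i(200 − Q) − 2q_i − 1.5q_i², with Q = q_i + Σ_{j≠i} q_j.
First-order condition: 198 − 5q_i − Σ_{j≠i} q_j = 0.
In a symmetric equilibrium every firm chooses the same q, so Σ_{j≠i} q_j = 3q. The condition becomes 198 − 8q = 0, giving q = 198/8 = 24.75.

24.75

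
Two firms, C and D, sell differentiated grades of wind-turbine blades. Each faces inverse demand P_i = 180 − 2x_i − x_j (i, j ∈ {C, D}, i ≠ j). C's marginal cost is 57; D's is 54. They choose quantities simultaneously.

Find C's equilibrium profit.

Firm C's profit: π = x_C(180 − 2x_C − x_D) − 57x_C.
∂π/∂x_C = 123 − 4x_C − x_D = 0 ⇒ x_C = 30.75 − 0.25x_D.
Similarly x_D = 31.5 − 0.25x_C.
Solving the two reaction functions simultaneously: (1 − (−0.25)(−0.25))x_C = 30.75 − 0.25·31.5, so 0.9375x_C = 22.875 and x_C = 24.4.
Then x_D = 31.5 − 0.25·24.4 = 25.4.
P_C = 180 − 2·24.4 − 25.4 = 105.8.
Profit = (105.8 − 57)·24.4 = 1190.72.

1190.72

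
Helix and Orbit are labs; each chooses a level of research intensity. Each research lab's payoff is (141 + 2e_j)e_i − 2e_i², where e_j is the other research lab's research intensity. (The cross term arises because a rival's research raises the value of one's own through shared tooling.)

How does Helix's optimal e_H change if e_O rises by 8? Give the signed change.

4

Helix's payoff is (141 + 2e_O)e_H − 2e_H².
∂π/∂e_H = 141 + 2e_O − 4e_H = 0, so e_H = 35.25 + 0.5e_O.
The reaction-function slope is 0.5, so an 8-unit rise in e_O moves e_H by 0.5 × 8 = 4. Helix's best response rises — the actions are strategic complements.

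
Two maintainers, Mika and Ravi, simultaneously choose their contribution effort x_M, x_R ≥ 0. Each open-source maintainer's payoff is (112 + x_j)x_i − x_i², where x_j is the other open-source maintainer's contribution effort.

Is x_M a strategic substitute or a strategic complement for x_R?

strategic complements

Mika's payoff is (112 + x_R)x_M − x_M².
∂π/∂x_M = 112 + x_R − 2x_M = 0, so x_M = 56 + 0.5x_R.
The best-response slope dx_M/dx_R = 0.5 > 0: the reaction function is upward-sloping, so the choices are strategic complements.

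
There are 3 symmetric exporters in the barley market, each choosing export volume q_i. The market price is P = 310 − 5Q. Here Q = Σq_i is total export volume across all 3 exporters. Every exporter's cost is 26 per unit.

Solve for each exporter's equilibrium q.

14.2

A representative exporter's profit is π_i = q_i(310 − 5Q) − 26q_i, with Q = q_i + Σ_{j≠i} q_j.
First-order condition: 284 − 10q_i − 5Σ_{j≠i} q_j = 0.
Imposing symmetry (q_j = q for all j) turns Σ_{j≠i} q_j into 2q, so 284 = 20q and q = 14.2.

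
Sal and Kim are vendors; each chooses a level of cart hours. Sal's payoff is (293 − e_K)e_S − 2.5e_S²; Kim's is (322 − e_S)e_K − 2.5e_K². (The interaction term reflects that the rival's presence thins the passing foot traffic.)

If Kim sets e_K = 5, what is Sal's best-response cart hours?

57.6

Expanding Sal's payoff: 293e_S − e_Ke_S − 2.5e_S².
∂π/∂e_S = 293 − e_K − 5e_S = 0, so e_S = 58.6 − 0.2e_K.
At e_K = 5: e_S = 58.6 − 0.2·5 = 57.6.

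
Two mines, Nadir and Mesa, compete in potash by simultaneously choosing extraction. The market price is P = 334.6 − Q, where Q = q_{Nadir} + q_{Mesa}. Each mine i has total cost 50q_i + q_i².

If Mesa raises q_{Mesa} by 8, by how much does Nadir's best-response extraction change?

Mine Nadir's profit: π = q_{Nadir}(334.6 − (q_{Nadir} + q_{Mesa})) − 50q_{Nadir} − q_{Nadir}².
∂π/∂q_{Nadir} = 284.6 − 4q_{Nadir} − q_{Mesa} = 0, so q_{Nadir} = 71.15 − 0.25q_{Mesa}.
The reaction-function slope is −0.25, so an 8-unit rise in q_{Mesa} moves q_{Nadir} by −0.25 × 8 = −2. Nadir's best response falls — the actions are strategic substitutes.

-2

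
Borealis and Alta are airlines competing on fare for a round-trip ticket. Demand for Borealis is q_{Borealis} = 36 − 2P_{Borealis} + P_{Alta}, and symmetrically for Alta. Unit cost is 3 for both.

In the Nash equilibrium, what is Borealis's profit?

242

Borealis's profit: π = (P_{Borealis} − 3)(36 − 2P_{Borealis} + P_{Alta}).
∂π/∂P_{Borealis} = 42 − 4P_{Borealis} + P_{Alta} = 0 ⇒ P_{Borealis} = 10.5 + 0.25P_{Alta}.
By symmetry P_{Alta} = P_{Borealis}; substituting into the reaction function, 0.75P_{Borealis} = 10.5 and P_{Borealis} = 14.
q_{Borealis} = 36 − 2·14 + 14 = 22.
Profit = (14 − 3)·22 = 242.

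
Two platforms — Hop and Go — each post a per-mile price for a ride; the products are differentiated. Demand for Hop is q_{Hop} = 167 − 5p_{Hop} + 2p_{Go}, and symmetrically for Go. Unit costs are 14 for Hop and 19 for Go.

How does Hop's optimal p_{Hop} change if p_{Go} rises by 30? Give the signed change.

Hop's profit: π = (p_{Hop} − 14)(167 − 5p_{Hop} + 2p_{Go}).
∂π/∂p_{Hop} = 237 − 10p_{Hop} + 2p_{Go} = 0 ⇒ p_{Hop} = 23.7 + 0.2p_{Go}.
The reaction-function slope is 0.2, so a 30-unit rise in p_{Go} moves p_{Hop} by 0.2 × 30 = 6. Hop's best response rises — the actions are strategic complements.

6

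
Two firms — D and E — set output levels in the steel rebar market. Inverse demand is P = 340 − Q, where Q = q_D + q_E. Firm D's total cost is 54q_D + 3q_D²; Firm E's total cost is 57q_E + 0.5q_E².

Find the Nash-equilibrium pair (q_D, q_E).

Firm D's profit: π = q_D(340 − (q_D + q_E)) − 54q_D − 3q_D².
∂π/∂q_D = 286 − 8q_D − q_E = 0, so q_D = 35.75 − 0.125q_E.
For E: ∂π/∂q_E = 283 − 3q_E − q_D = 0 ⇒ q_E = 283/3 − (1/3)q_D.
Substituting the second reaction function into the first: q_D = 35.75 − 0.125(283/3 − (1/3)q_D), which gives (23/24)q_D = 575/24 ⇒ q_D = 25.
Then q_E = 283/3 − (1/3)·25 = 86.

25, 86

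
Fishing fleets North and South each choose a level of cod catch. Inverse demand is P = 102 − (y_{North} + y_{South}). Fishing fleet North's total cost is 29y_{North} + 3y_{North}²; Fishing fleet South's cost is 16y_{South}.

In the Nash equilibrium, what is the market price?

Fishing fleet North's profit: π = y_{North}(102 − (y_{North} + y_{South})) − 29y_{North} − 3y_{North}².
∂π/∂y_{North} = 73 − 8y_{North} − y_{South} = 0, so y_{North} = 9.125 − 0.125y_{South}.
For South: ∂π/∂y_{South} = 86 − 2y_{South} − y_{North} = 0 ⇒ y_{South} = 43 − 0.5y_{North}.
Solving the two reaction functions simultaneously: (1 − (−0.125)(−0.5))y_{North} = 9.125 − 0.125·43, so 0.9375y_{North} = 3.75 and y_{North} = 4.
Then y_{South} = 43 − 0.5·4 = 41.
Equilibrium price: P = 102 − 45 = 57.

57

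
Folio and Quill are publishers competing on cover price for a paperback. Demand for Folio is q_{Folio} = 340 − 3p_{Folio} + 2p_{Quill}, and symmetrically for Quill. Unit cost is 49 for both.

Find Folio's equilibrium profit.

Folio's profit: π = (p_{Folio} − 49)(340 − 3p_{Folio} + 2p_{Quill}).
∂π/∂p_{Folio} = 487 − 6p_{Folio} + 2p_{Quill} = 0 ⇒ p_{Folio} = 487/6 + (1/3)p_{Quill}.
Setting p_{Folio} = p_{Quill} in the reaction function: p_{Folio} = 487/6 + (1/3)p_{Folio}, so p_{Folio} = (487/6) / (2/3) = 121.75.
q_{Folio} = 340 − 3·121.75 + 2·121.75 = 218.25.
Profit = (121.75 − 49)·218.25 = 15877.6875.

15877.6875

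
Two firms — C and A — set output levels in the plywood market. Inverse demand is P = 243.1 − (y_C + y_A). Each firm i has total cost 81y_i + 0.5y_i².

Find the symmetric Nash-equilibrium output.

40.525

Firm C's profit: π = y_C(243.1 − (y_C + y_A)) − 81y_C − 0.5y_C².
∂π/∂y_C = 162.1 − 3y_C − y_A = 0, so y_C = 1621/30 − (1/3)y_A.
By symmetry y_A = y_C; substituting into the reaction function, (4/3)y_C = 1621/30 and y_C = 40.525.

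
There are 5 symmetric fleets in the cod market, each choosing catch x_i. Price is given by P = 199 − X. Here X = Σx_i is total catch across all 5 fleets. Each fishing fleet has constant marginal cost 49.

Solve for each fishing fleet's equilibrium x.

25

A representative fishing fleet's profit is π_i = x_i(199 − X) − 49x_i, with X = x_i + Σ_{j≠i} x_j.
First-order condition: 150 − 2x_i − Σ_{j≠i} x_j = 0.
Imposing symmetry (x_j = x for all j) turns Σ_{j≠i} x_j into 4x, so 150 = 6x and x = 25.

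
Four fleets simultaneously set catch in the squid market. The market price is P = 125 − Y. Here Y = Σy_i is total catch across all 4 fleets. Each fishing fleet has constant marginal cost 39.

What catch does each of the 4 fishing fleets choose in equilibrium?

17.2

A representative fishing fleet's profit is π_i = y_i(125 − Y) − 39y_i, with Y = y_i + Σ_{j≠i} y_j.
First-order condition: 86 − 2y_i − Σ_{j≠i} y_j = 0.
With identical fishing fleets, set every y_j = y: then 86 − 2y − 3y = 0, i.e. y = 86/5 = 17.2.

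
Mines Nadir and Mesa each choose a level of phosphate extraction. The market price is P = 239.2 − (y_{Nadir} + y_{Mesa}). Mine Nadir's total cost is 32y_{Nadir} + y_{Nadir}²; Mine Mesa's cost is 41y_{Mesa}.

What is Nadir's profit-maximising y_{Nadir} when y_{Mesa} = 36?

42.8

Mine Nadir's profit: π = y_{Nadir}(239.2 − (y_{Nadir} + y_{Mesa})) − 32y_{Nadir} − y_{Nadir}².
∂π/∂y_{Nadir} = 207.2 − 4y_{Nadir} − y_{Mesa} = 0, so y_{Nadir} = 51.8 − 0.25y_{Mesa}.
At y_{Mesa} = 36: y_{Nadir} = 51.8 − 0.25·36 = 42.8.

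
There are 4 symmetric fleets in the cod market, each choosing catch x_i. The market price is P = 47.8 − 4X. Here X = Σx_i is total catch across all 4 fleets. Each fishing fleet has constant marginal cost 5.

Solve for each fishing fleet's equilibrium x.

2.14

A representative fishing fleet's profit is π_i = x_i(47.8 − 4X) − 5x_i, with X = x_i + Σ_{j≠i} x_j.
First-order condition: 42.8 − 8x_i − 4Σ_{j≠i} x_j = 0.
In a symmetric equilibrium every fishing fleet chooses the same x, so Σ_{j≠i} x_j = 3x. The condition becomes 42.8 − 20x = 0, giving x = 42.8/20 = 2.14.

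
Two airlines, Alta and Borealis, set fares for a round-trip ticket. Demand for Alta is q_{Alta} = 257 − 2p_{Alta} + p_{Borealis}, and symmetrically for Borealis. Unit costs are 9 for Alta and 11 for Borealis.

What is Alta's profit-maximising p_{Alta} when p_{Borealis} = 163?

109.5

Alta's profit: π = (p_{Alta} − 9)(257 − 2p_{Alta} + p_{Borealis}).
∂π/∂p_{Alta} = 275 − 4p_{Alta} + p_{Borealis} = 0 ⇒ p_{Alta} = 68.75 + 0.25p_{Borealis}.
At p_{Borealis} = 163: p_{Alta} = 68.75 + 0.25·163 = 109.5.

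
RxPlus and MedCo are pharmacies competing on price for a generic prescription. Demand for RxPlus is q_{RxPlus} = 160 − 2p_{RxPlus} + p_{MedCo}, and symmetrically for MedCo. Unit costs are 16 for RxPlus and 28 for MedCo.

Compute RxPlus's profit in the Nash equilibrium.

RxPlus's profit: π = (p_{RxPlus} − 16)(160 − 2p_{RxPlus} + p_{MedCo}).
∂π/∂p_{RxPlus} = 192 − 4p_{RxPlus} + p_{MedCo} = 0 ⇒ p_{RxPlus} = 48 + 0.25p_{MedCo}.
Similarly p_{MedCo} = 54 + 0.25p_{RxPlus}.
Solving the two reaction functions simultaneously: (1 − (0.25)(0.25))p_{RxPlus} = 48 + 0.25·54, so 0.9375p_{RxPlus} = 61.5 and p_{RxPlus} = 65.6.
Then p_{MedCo} = 54 + 0.25·65.6 = 70.4.
q_{RxPlus} = 160 − 2·65.6 + 70.4 = 99.2.
Profit = (65.6 − 16)·99.2 = 4920.32.

4920.32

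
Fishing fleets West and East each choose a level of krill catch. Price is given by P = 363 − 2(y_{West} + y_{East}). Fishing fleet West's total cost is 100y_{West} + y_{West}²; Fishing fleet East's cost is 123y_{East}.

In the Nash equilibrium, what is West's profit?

Fishing fleet West's profit: π = y_{West}(363 − 2(y_{West} + y_{East})) − 100y_{West} − y_{West}².
∂π/∂y_{West} = 263 − 6y_{West} − 2y_{East} = 0, so y_{West} = 263/6 − (1/3)y_{East}.
For East: ∂π/∂y_{East} = 240 − 4y_{East} − 2y_{West} = 0 ⇒ y_{East} = 60 − 0.5y_{West}.
Solving the two reaction functions simultaneously: (1 − (−1/3)(−0.5))y_{West} = 263/6 − (1/3)·60, so (5/6)y_{West} = 143/6 and y_{West} = 28.6.
Then y_{East} = 60 − 0.5·28.6 = 45.7.
Price P = 363 − 2·74.3 = 214.4.
West's profit: (214.4 − 100)·28.6 − (28.6)² = 2453.88.

2453.88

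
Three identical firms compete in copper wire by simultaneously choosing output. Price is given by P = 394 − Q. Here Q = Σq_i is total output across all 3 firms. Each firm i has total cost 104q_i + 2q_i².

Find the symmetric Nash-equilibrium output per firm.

A representative firm's profit is π_i = q_i(394 − Q) − 104q_i − 2q_i², with Q = q_i + Σ_{j≠i} q_j.
First-order condition: 290 − 6q_i − Σ_{j≠i} q_j = 0.
With identical firms, set every q_j = q: then 290 − 6q − 2q = 0, i.e. q = 290/8 = 36.25.

36.25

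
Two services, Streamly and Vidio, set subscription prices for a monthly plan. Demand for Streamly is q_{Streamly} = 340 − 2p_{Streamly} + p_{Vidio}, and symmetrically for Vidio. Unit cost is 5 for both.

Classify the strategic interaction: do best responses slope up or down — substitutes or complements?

strategic complements

Streamly's profit: π = (p_{Streamly} − 5)(340 − 2p_{Streamly} + p_{Vidio}).
∂π/∂p_{Streamly} = 350 − 4p_{Streamly} + p_{Vidio} = 0 ⇒ p_{Streamly} = 87.5 + 0.25p_{Vidio}.
The best-response slope dp_{Streamly}/dp_{Vidio} = 0.25 > 0: the reaction function is upward-sloping, so the choices are strategic complements.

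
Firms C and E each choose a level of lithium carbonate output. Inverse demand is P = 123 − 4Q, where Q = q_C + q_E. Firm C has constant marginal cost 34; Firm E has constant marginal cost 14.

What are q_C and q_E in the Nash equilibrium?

5.75, 10.75

Firm C's profit: π = q_C(123 − 4(q_C + q_E)) − 34q_C.
∂π/∂q_C = 89 − 8q_C − 4q_E = 0, so q_C = 11.125 − 0.5q_E.
By the same steps for E: q_E = 13.625 − 0.5q_C.
Substituting the second reaction function into the first: q_C = 11.125 − 0.5(13.625 − 0.5q_C), which gives 0.75q_C = 4.3125 ⇒ q_C = 5.75.
Then q_E = 13.625 − 0.5·5.75 = 10.75.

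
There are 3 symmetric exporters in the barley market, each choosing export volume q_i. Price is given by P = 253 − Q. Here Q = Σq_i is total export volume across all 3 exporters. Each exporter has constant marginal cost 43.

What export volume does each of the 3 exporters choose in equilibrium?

A representative exporter's profit is π_i = q_i(253 − Q) − 43q_i, with Q = q_i + Σ_{j≠i} q_j.
First-order condition: 210 − 2q_i − Σ_{j≠i} q_j = 0.
In a symmetric equilibrium every exporter chooses the same q, so Σ_{j≠i} q_j = 2q. The condition becomes 210 − 4q = 0, giving q = 210/4 = 52.5.

52.5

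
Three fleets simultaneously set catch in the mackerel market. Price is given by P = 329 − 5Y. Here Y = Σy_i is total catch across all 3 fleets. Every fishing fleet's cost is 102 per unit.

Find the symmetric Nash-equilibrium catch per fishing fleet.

A representative fishing fleet's profit is π_i = y_i(329 − 5Y) − 102y_i, with Y = y_i + Σ_{j≠i} y_j.
First-order condition: 227 − 10y_i − 5Σ_{j≠i} y_j = 0.
With identical fishing fleets, set every y_j = y: then 227 − 10y − 10y = 0, i.e. y = 227/20 = 11.35.

11.35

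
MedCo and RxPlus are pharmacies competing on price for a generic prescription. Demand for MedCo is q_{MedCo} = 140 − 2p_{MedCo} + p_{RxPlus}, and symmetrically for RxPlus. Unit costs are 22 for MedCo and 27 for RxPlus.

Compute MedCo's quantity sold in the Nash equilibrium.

MedCo's profit: π = (p_{MedCo} − 22)(140 − 2p_{MedCo} + p_{RxPlus}).
∂π/∂p_{MedCo} = 184 − 4p_{MedCo} + p_{RxPlus} = 0 ⇒ p_{MedCo} = 46 + 0.25p_{RxPlus}.
Similarly p_{RxPlus} = 48.5 + 0.25p_{MedCo}.
Solving the two reaction functions simultaneously: (1 − (0.25)(0.25))p_{MedCo} = 46 + 0.25·48.5, so 0.9375p_{MedCo} = 58.125 and p_{MedCo} = 62.
Then p_{RxPlus} = 48.5 + 0.25·62 = 64.
q_{MedCo} = 140 − 2·62 + 64 = 80.

80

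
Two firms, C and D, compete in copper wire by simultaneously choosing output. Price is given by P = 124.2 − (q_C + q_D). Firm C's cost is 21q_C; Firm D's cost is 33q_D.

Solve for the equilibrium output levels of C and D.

38.4, 26.4

Firm C's profit: π = q_C(124.2 − (q_C + q_D)) − 21q_C.
∂π/∂q_C = 103.2 − 2q_C − q_D = 0, so q_C = 51.6 − 0.5q_D.
By the same steps for D: q_D = 45.6 − 0.5q_C.
Substituting the second reaction function into the first: q_C = 51.6 − 0.5(45.6 − 0.5q_C), which gives 0.75q_C = 28.8 ⇒ q_C = 38.4.
Then q_D = 45.6 − 0.5·38.4 = 26.4.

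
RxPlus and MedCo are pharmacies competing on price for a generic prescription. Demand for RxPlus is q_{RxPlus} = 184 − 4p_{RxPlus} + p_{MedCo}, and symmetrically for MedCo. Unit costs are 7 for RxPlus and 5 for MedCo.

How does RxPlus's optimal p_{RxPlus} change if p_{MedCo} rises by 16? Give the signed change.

2

RxPlus's profit: π = (p_{RxPlus} − 7)(184 − 4p_{RxPlus} + p_{MedCo}).
∂π/∂p_{RxPlus} = 212 − 8p_{RxPlus} + p_{MedCo} = 0 ⇒ p_{RxPlus} = 26.5 + 0.125p_{MedCo}.
The reaction-function slope is 0.125, so a 16-unit rise in p_{MedCo} moves p_{RxPlus} by 0.125 × 16 = 2. RxPlus's best response rises — the actions are strategic complements.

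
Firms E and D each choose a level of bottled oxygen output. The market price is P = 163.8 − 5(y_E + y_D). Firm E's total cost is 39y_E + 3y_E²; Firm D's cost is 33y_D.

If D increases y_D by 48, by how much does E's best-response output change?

-15

Firm E's profit: π = y_E(163.8 − 5(y_E + y_D)) − 39y_E − 3y_E².
∂π/∂y_E = 124.8 − 16y_E − 5y_D = 0, so y_E = 7.8 − 0.3125y_D.
The reaction-function slope is −0.3125, so a 48-unit rise in y_D moves y_E by −0.3125 × 48 = −15. E's best response falls — the actions are strategic substitutes.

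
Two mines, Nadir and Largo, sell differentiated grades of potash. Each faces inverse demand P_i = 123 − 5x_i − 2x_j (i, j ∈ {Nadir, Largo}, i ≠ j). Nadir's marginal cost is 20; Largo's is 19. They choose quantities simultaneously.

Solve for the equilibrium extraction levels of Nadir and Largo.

Mine Nadir's profit: π = x_{Nadir}(123 − 5x_{Nadir} − 2x_{Largo}) − 20x_{Nadir}.
∂π/∂x_{Nadir} = 103 − 10x_{Nadir} − 2x_{Largo} = 0 ⇒ x_{Nadir} = 10.3 − 0.2x_{Largo}.
Similarly x_{Largo} = 10.4 − 0.2x_{Nadir}.
Solving the two reaction functions simultaneously: (1 − (−0.2)(−0.2))x_{Nadir} = 10.3 − 0.2·10.4, so 0.96x_{Nadir} = 8.22 and x_{Nadir} = 8.5625.
Then x_{Largo} = 10.4 − 0.2·8.5625 = 8.6875.

8.5625, 8.6875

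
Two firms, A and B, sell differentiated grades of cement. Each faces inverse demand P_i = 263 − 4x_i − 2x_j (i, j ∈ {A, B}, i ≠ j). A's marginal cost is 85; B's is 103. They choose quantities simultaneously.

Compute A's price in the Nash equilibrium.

158.6

Firm A's profit: π = x_A(263 − 4x_A − 2x_B) − 85x_A.
∂π/∂x_A = 178 − 8x_A − 2x_B = 0 ⇒ x_A = 22.25 − 0.25x_B.
Similarly x_B = 20 − 0.25x_A.
Solving the two reaction functions simultaneously: (1 − (−0.25)(−0.25))x_A = 22.25 − 0.25·20, so 0.9375x_A = 17.25 and x_A = 18.4.
Then x_B = 20 − 0.25·18.4 = 15.4.
P_A = 263 − 4·18.4 − 2·15.4 = 158.6.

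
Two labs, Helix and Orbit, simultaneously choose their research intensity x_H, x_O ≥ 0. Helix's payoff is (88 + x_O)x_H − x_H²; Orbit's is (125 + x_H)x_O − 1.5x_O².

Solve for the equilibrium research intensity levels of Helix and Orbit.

Expanding Helix's payoff: 88x_H + x_Ox_H − x_H².
∂π/∂x_H = 88 + x_O − 2x_H = 0, so x_H = 44 + 0.5x_O.
Likewise for Orbit: x_O = 125/3 + (1/3)x_H.
Plugging x_O into Helix's best response: x_H = 44 + 0.5(125/3 + (1/3)x_H) ⇒ (5/6)x_H = 389/6, so x_H = 77.8.
Then x_O = 125/3 + (1/3)·77.8 = 67.6.

77.8, 67.6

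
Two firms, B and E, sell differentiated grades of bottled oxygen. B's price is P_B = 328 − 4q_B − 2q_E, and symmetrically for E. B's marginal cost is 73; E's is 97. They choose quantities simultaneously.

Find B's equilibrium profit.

2766.76

Firm B's profit: π = q_B(328 − 4q_B − 2q_E) − 73q_B.
∂π/∂q_B = 255 − 8q_B − 2q_E = 0 ⇒ q_B = 31.875 − 0.25q_E.
Similarly q_E = 28.875 − 0.25q_B.
Solving the two reaction functions simultaneously: (1 − (−0.25)(−0.25))q_B = 31.875 − 0.25·28.875, so 0.9375q_B = 789/32 and q_B = 26.3.
Then q_E = 28.875 − 0.25·26.3 = 22.3.
P_B = 328 − 4·26.3 − 2·22.3 = 178.2.
Profit = (178.2 − 73)·26.3 = 2766.76.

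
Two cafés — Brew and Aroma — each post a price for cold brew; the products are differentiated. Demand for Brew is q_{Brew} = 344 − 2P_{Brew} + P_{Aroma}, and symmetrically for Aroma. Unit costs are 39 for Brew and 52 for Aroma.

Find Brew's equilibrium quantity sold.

Brew's profit: π = (P_{Brew} − 39)(344 − 2P_{Brew} + P_{Aroma}).
∂π/∂P_{Brew} = 422 − 4P_{Brew} + P_{Aroma} = 0 ⇒ P_{Brew} = 105.5 + 0.25P_{Aroma}.
Similarly P_{Aroma} = 112 + 0.25P_{Brew}.
Substituting the second reaction function into the first: P_{Brew} = 105.5 + 0.25(112 + 0.25P_{Brew}), which gives 0.9375P_{Brew} = 133.5 ⇒ P_{Brew} = 142.4.
Then P_{Aroma} = 112 + 0.25·142.4 = 147.6.
q_{Brew} = 344 − 2·142.4 + 147.6 = 206.8.

206.8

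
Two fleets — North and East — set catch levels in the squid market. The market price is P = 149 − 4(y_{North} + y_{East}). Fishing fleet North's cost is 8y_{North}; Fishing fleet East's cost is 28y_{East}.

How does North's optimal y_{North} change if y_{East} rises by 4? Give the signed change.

Fishing fleet North's profit: π = y_{North}(149 − 4(y_{North} + y_{East})) − 8y_{North}.
∂π/∂y_{North} = 141 − 8y_{North} − 4y_{East} = 0, so y_{North} = 17.625 − 0.5y_{East}.
The reaction-function slope is −0.5, so a 4-unit rise in y_{East} moves y_{North} by −0.5 × 4 = −2. North's best response falls — the actions are strategic substitutes.

-2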